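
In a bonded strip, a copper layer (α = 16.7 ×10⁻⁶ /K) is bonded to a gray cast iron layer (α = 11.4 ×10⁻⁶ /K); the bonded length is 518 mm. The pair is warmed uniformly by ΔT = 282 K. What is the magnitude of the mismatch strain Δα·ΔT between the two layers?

Δα = |16.7 − 11.4|×10⁻⁶/K = 5.30×10⁻⁶/K.
Mismatch strain = Δα·ΔT = 5.30×10⁻⁶ × 282.0 = 1.49×10⁻³.

1.49×10⁻³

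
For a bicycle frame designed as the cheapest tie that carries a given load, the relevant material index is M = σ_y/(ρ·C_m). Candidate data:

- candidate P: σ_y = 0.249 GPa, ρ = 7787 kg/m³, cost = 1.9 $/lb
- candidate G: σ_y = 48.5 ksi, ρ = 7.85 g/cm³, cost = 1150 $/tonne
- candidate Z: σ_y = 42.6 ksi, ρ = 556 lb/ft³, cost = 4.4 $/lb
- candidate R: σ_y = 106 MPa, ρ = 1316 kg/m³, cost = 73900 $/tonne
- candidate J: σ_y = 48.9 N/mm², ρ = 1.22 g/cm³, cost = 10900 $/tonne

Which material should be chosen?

candidate G

Putting every candidate on a common basis:
  candidate P: σ_y = 249.0 MPa, ρ = 7787 kg/m³, cost = 4.189 $/kg
  candidate G: σ_y = 334.4 MPa, ρ = 7850 kg/m³, cost = 1.150 $/kg
  candidate Z: σ_y = 293.7 MPa, ρ = 8906 kg/m³, cost = 9.700 $/kg
  candidate R: σ_y = 106.0 MPa, ρ = 1316 kg/m³, cost = 73.90 $/kg
  candidate J: σ_y = 48.90 MPa, ρ = 1220 kg/m³, cost = 10.90 $/kg
  candidate G: M = 37.0 kN·m per $
  candidate P: M = 7.63 kN·m per $
  candidate J: M = 3.68 kN·m per $
  candidate Z: M = 3.40 kN·m per $
  candidate R: M = 1.09 kN·m per $
Candidate G has the largest M.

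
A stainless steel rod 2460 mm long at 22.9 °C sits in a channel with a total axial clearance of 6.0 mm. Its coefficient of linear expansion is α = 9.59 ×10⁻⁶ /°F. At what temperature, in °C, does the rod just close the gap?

α = 9.59×10⁻⁶/°F × 9/5 = 17.3×10⁻⁶/K.
α·L₀·ΔT = 6.0 mm ⇒ ΔT = 6.0 / (17.3×10⁻⁶ × 2460.0) = 141.3 K.
T = 22.9 + 141.3 = 164.2 °C.

164 °C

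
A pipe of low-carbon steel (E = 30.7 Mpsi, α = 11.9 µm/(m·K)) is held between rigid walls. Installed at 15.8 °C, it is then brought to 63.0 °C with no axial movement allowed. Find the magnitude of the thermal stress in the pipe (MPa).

E = 30.7 Mpsi = 211.7 GPa.
ΔT = 47.20 K. Constrained thermal stress σ = E·α·ΔT = 211.7×10³ MPa × 11.9×10⁻⁶ × 47.20 = 119 MPa (compressive).

119 MPa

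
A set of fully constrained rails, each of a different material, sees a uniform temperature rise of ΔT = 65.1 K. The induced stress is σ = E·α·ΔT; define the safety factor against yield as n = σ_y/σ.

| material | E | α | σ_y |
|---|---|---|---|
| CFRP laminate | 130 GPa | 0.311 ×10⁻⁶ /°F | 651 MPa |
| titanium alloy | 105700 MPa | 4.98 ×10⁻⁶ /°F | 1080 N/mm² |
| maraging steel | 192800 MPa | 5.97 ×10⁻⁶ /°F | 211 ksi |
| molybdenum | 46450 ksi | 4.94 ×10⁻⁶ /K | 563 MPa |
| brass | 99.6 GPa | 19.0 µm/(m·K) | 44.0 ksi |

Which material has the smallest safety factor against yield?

Per material, after unit conversion:
  CFRP laminate: E = 130.0, α = 0.560, σ_y = 651.0 → σ = 4.74 MPa, n = 137
  titanium alloy: E = 105.7, α = 8.96, σ_y = 1080 → σ = 61.7 MPa, n = 17.5
  maraging steel: E = 192.8, α = 10.7, σ_y = 1455 → σ = 135 MPa, n = 10.8
  molybdenum: E = 320.3, α = 4.94, σ_y = 563.0 → σ = 103 MPa, n = 5.47
  brass: E = 99.60, α = 19.0, σ_y = 303.4 → σ = 123 MPa, n = 2.46
Smallest n: brass with n = 2.46.

brass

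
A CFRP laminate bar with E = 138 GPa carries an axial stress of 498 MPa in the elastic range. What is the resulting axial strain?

3.61×10⁻³

ε = σ/E = 498 / 138000 = 3.61×10⁻³.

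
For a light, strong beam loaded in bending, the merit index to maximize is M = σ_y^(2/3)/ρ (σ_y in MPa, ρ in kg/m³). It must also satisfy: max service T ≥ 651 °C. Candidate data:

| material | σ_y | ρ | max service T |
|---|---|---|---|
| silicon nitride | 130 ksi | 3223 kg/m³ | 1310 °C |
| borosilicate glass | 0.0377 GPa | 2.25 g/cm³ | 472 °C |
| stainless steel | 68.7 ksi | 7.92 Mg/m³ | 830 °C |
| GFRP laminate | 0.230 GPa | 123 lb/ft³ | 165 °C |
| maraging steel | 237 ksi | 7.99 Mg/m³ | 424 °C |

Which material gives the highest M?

Screen on constraints: max service T ≥ 651 °C. Survivors: silicon nitride, stainless steel.
Normalizing units and computing the index:
  silicon nitride: σ_y = 896.3 MPa, ρ = 3223 kg/m³
  stainless steel: σ_y = 473.7 MPa, ρ = 7920 kg/m³
  silicon nitride: M = 28.8×10⁻³
  stainless steel: M = 7.67×10⁻³
Highest index: silicon nitride.

silicon nitride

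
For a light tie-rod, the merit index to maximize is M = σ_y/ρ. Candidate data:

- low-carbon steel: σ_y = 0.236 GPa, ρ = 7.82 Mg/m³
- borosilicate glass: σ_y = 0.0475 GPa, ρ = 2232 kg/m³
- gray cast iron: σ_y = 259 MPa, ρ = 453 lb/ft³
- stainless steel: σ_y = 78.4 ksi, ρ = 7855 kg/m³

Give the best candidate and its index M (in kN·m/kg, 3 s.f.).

In SI units:
  low-carbon steel: σ_y = 236.0 MPa, ρ = 7820 kg/m³
  borosilicate glass: σ_y = 47.50 MPa, ρ = 2232 kg/m³
  gray cast iron: σ_y = 259.0 MPa, ρ = 7256 kg/m³
  stainless steel: σ_y = 540.5 MPa, ρ = 7855 kg/m³
  stainless steel: M = 68.8 kN·m/kg
  gray cast iron: M = 35.7 kN·m/kg
  low-carbon steel: M = 30.2 kN·m/kg
  borosilicate glass: M = 21.3 kN·m/kg
Stainless steel ranks first.

stainless steel, M = 68.8 kN·m/kg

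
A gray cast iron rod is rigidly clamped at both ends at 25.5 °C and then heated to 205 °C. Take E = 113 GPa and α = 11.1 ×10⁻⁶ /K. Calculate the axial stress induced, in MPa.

ΔT = 179.5 K. Constrained thermal stress σ = E·α·ΔT = 113.0×10³ MPa × 11.1×10⁻⁶ × 179.5 = 225 MPa (compressive).

225 MPa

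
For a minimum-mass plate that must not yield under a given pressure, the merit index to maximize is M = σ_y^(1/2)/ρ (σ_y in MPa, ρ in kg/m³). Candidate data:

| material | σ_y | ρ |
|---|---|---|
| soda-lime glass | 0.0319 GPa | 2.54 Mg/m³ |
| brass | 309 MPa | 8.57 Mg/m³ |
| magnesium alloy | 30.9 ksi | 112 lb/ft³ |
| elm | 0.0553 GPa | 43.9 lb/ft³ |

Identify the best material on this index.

elm

After converting to SI:
  soda-lime glass: σ_y = 31.90 MPa, ρ = 2540 kg/m³
  brass: σ_y = 309.0 MPa, ρ = 8570 kg/m³
  magnesium alloy: σ_y = 213.0 MPa, ρ = 1794 kg/m³
  elm: σ_y = 55.30 MPa, ρ = 703.2 kg/m³
  elm: M = 10.6×10⁻³
  magnesium alloy: M = 8.14×10⁻³
  soda-lime glass: M = 2.22×10⁻³
  brass: M = 2.05×10⁻³
Elm has the largest M.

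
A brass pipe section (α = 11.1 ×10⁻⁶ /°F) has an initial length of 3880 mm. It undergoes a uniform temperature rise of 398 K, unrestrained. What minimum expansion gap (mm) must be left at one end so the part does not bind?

Convert α: 11.1×10⁻⁶/°F × (9/5) = 20.0×10⁻⁶/K.
ΔL = α·L₀·ΔT = 20.0×10⁻⁶ × 3880 mm × 398.0 K = 30.9 mm.

30.9 mm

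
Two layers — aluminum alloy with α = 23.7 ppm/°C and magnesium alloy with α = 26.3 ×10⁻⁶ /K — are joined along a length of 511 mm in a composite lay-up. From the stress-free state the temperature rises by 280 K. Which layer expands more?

α(aluminum alloy) = 23.7×10⁻⁶/K vs α(magnesium alloy) = 26.3×10⁻⁶/K.
Higher α expands more for the same ΔT: magnesium alloy.

magnesium alloy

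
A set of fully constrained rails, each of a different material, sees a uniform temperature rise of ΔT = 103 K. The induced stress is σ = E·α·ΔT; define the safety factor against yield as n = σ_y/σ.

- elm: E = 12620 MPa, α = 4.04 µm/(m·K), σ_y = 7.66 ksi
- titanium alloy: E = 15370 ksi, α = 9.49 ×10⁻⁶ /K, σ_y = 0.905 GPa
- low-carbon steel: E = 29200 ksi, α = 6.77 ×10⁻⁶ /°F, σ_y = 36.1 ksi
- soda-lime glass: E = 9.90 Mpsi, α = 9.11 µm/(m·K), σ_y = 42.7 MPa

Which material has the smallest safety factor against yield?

In consistent units (E in GPa, α in ×10⁻⁶/K, σ_y in MPa):
  elm: E = 12.62, α = 4.04, σ_y = 52.81 → σ = 5.25 MPa, n = 10.1
  titanium alloy: E = 106.0, α = 9.49, σ_y = 905.0 → σ = 104 MPa, n = 8.74
  low-carbon steel: E = 201.3, α = 12.2, σ_y = 248.9 → σ = 253 MPa, n = 0.985
  soda-lime glass: E = 68.26, α = 9.11, σ_y = 42.70 → σ = 64.0 MPa, n = 0.667
Smallest n: soda-lime glass with n = 0.667.

soda-lime glass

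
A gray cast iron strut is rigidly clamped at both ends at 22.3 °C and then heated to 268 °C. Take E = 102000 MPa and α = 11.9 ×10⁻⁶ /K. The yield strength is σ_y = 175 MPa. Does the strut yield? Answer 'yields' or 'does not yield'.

yields

E = 102000 MPa = 102.0 GPa.
ΔT = 245.7 K. Constrained thermal stress σ = E·α·ΔT = 102.0×10³ MPa × 11.9×10⁻⁶ × 245.7 = 298 MPa (compressive).
Compare to σ_y = 175 MPa: σ ≥ σ_y, so it yields.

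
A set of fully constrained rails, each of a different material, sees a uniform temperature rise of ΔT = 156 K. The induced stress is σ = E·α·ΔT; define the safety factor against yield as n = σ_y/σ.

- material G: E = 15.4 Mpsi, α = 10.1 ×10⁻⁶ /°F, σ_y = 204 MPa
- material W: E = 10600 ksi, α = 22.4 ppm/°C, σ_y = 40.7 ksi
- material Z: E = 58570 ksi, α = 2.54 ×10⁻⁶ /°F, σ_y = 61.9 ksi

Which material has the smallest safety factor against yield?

material G

With everything in SI (GPa, ×10⁻⁶/K, MPa):
  material G: E = 106.2, α = 18.2, σ_y = 204.0 → σ = 301 MPa, n = 0.677
  material W: E = 73.08, α = 22.4, σ_y = 280.6 → σ = 255 MPa, n = 1.10
  material Z: E = 403.8, α = 4.57, σ_y = 426.8 → σ = 288 MPa, n = 1.48
Material G has the lowest safety factor, n = 0.677.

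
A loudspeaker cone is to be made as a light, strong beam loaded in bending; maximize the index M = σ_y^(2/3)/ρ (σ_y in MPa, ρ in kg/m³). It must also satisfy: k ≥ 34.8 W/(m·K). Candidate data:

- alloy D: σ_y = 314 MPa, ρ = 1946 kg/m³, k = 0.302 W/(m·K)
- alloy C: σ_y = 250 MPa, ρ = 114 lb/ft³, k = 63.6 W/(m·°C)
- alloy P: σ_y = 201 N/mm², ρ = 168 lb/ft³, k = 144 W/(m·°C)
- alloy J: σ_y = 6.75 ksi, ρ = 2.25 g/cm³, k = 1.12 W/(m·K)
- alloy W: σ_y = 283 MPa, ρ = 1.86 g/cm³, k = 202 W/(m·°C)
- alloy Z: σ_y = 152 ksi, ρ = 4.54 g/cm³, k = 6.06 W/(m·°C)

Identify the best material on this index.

Screen on constraints: k ≥ 34.8 W/(m·K). Survivors: alloy C, alloy P, alloy W.
Normalizing units and computing the index:
  alloy C: σ_y = 250.0 MPa, ρ = 1826 kg/m³
  alloy P: σ_y = 201.0 MPa, ρ = 2691 kg/m³
  alloy W: σ_y = 283.0 MPa, ρ = 1860 kg/m³
  alloy W: M = 23.2×10⁻³
  alloy C: M = 21.7×10⁻³
  alloy P: M = 12.8×10⁻³
The maximum is for alloy W.

alloy W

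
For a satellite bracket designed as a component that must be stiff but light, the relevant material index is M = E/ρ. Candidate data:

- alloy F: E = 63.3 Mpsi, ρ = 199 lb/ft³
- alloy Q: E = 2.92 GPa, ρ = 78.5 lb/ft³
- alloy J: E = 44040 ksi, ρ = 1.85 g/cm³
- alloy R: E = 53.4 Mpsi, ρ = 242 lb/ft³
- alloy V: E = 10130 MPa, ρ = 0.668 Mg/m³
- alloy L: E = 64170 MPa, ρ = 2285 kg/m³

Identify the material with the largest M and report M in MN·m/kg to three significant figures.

In SI units:
  alloy F: E = 436.4 GPa, ρ = 3188 kg/m³
  alloy Q: E = 2.920 GPa, ρ = 1257 kg/m³
  alloy J: E = 303.6 GPa, ρ = 1850 kg/m³
  alloy R: E = 368.2 GPa, ρ = 3876 kg/m³
  alloy V: E = 10.13 GPa, ρ = 668.0 kg/m³
  alloy L: E = 64.17 GPa, ρ = 2285 kg/m³
  alloy J: M = 164 MN·m/kg
  alloy F: M = 137 MN·m/kg
  alloy R: M = 95.0 MN·m/kg
  alloy L: M = 28.1 MN·m/kg
  alloy V: M = 15.2 MN·m/kg
  alloy Q: M = 2.32 MN·m/kg
Highest index: alloy J.

alloy J, M = 164 MN·m/kg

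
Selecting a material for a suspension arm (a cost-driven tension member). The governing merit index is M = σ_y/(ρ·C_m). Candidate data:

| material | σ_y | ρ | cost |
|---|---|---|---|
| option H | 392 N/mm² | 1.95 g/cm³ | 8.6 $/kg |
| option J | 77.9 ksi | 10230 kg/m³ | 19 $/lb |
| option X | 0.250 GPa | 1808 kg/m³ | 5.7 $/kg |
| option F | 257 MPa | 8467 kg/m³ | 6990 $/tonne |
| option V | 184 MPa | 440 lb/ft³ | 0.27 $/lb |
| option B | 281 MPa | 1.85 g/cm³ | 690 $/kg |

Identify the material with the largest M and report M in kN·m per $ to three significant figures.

Normalizing units and computing the index:
  option H: σ_y = 392.0 MPa, ρ = 1950 kg/m³, cost = 8.600 $/kg
  option J: σ_y = 537.1 MPa, ρ = 10230 kg/m³, cost = 41.89 $/kg
  option X: σ_y = 250.0 MPa, ρ = 1808 kg/m³, cost = 5.700 $/kg
  option F: σ_y = 257.0 MPa, ρ = 8467 kg/m³, cost = 6.990 $/kg
  option V: σ_y = 184.0 MPa, ρ = 7048 kg/m³, cost = 0.5952 $/kg
  option B: σ_y = 281.0 MPa, ρ = 1850 kg/m³, cost = 690.0 $/kg
  option V: M = 43.9 kN·m per $
  option X: M = 24.3 kN·m per $
  option H: M = 23.4 kN·m per $
  option F: M = 4.34 kN·m per $
  option J: M = 1.25 kN·m per $
  option B: M = 0.220 kN·m per $
Option V has the largest M.

option V, M = 43.9 kN·m per $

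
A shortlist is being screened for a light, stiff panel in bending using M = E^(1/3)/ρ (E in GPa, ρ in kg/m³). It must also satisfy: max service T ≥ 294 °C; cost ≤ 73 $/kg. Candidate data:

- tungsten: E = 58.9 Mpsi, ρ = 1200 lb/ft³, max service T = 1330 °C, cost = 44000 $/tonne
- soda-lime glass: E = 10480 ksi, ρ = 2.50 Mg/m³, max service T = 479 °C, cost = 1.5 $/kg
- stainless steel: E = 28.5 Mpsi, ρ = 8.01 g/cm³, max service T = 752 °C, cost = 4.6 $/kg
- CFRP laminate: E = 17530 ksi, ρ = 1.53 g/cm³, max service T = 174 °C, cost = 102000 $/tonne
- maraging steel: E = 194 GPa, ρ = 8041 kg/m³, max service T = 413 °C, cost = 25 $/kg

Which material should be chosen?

Screen on constraints: max service T ≥ 294 °C; cost ≤ 73 $/kg. Survivors: tungsten, soda-lime glass, stainless steel, maraging steel.
Convert each candidate to consistent units, then evaluate M:
  tungsten: E = 406.1 GPa, ρ = 19220 kg/m³
  soda-lime glass: E = 72.26 GPa, ρ = 2500 kg/m³
  stainless steel: E = 196.5 GPa, ρ = 8010 kg/m³
  maraging steel: E = 194.0 GPa, ρ = 8041 kg/m³
  soda-lime glass: M = 1.67×10⁻³
  stainless steel: M = 0.726×10⁻³
  maraging steel: M = 0.720×10⁻³
  tungsten: M = 0.385×10⁻³
Soda-lime glass has the largest M.

soda-lime glass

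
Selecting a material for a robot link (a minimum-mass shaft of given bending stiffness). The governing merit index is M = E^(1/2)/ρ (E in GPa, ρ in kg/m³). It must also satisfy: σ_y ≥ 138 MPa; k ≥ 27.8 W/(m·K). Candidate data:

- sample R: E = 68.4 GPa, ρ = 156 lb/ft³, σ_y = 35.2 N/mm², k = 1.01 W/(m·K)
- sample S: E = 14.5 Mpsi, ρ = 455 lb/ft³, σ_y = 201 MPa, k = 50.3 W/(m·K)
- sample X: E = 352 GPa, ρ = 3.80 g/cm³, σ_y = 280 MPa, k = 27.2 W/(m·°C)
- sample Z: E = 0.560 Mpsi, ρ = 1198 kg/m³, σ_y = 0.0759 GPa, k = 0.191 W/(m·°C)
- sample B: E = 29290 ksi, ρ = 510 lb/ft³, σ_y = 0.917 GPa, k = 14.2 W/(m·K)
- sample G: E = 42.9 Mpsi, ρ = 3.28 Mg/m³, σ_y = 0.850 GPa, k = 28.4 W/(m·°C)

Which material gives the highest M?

sample G

Screen on constraints: σ_y ≥ 138 MPa; k ≥ 27.8 W/(m·K). Survivors: sample S, sample G.
Putting every candidate on a common basis:
  sample S: E = 99.97 GPa, ρ = 7288 kg/m³
  sample G: E = 295.8 GPa, ρ = 3280 kg/m³
  sample G: M = 5.24×10⁻³
  sample S: M = 1.37×10⁻³
Sample G has the largest M.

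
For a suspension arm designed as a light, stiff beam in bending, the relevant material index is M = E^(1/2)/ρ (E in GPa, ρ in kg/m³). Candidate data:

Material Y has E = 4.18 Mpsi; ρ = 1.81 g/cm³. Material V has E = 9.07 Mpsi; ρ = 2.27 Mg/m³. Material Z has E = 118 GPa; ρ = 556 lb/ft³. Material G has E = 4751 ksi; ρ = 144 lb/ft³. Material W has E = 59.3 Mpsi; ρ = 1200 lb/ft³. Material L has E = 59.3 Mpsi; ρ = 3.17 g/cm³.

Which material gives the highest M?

material L

In SI units:
  material Y: E = 28.82 GPa, ρ = 1810 kg/m³
  material V: E = 62.54 GPa, ρ = 2270 kg/m³
  material Z: E = 118.0 GPa, ρ = 8906 kg/m³
  material G: E = 32.76 GPa, ρ = 2307 kg/m³
  material W: E = 408.9 GPa, ρ = 19220 kg/m³
  material L: E = 408.9 GPa, ρ = 3170 kg/m³
  material L: M = 6.38×10⁻³
  material V: M = 3.48×10⁻³
  material Y: M = 2.97×10⁻³
  material G: M = 2.48×10⁻³
  material Z: M = 1.22×10⁻³
  material W: M = 1.05×10⁻³
Material L ranks first.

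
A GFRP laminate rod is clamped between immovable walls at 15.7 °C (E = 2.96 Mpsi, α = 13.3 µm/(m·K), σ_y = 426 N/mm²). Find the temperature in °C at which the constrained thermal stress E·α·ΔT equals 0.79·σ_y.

1260 °C

E = 2.96 Mpsi = 20.41 GPa.
σ_y = 426 N/mm² = 426.0 MPa.
E·α·ΔT = 336.5 MPa ⇒ ΔT = 336.5 / (20.41×10³ × 13.3×10⁻⁶) = 1240 K.
T = 15.7 + 1240 = 1256 °C.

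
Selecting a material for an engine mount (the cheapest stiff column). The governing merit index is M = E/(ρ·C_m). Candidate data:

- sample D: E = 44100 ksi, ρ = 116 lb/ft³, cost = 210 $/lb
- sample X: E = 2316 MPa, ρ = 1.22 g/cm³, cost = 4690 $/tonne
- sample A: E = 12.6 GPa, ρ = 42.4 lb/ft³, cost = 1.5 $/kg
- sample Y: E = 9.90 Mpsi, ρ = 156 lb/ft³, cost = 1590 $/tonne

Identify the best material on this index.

sample Y

In SI units:
  sample D: E = 304.1 GPa, ρ = 1858 kg/m³, cost = 463.0 $/kg
  sample X: E = 2.316 GPa, ρ = 1220 kg/m³, cost = 4.690 $/kg
  sample A: E = 12.60 GPa, ρ = 679.2 kg/m³, cost = 1.500 $/kg
  sample Y: E = 68.26 GPa, ρ = 2499 kg/m³, cost = 1.590 $/kg
  sample Y: M = 17.2 MN·m per $
  sample A: M = 12.4 MN·m per $
  sample X: M = 0.405 MN·m per $
  sample D: M = 0.353 MN·m per $
Highest index: sample Y.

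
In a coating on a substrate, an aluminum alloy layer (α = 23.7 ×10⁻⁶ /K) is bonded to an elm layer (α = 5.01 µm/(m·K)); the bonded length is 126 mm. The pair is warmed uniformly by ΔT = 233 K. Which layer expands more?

aluminum alloy

α(aluminum alloy) = 23.7×10⁻⁶/K vs α(elm) = 5.01×10⁻⁶/K.
Higher α expands more for the same ΔT: aluminum alloy.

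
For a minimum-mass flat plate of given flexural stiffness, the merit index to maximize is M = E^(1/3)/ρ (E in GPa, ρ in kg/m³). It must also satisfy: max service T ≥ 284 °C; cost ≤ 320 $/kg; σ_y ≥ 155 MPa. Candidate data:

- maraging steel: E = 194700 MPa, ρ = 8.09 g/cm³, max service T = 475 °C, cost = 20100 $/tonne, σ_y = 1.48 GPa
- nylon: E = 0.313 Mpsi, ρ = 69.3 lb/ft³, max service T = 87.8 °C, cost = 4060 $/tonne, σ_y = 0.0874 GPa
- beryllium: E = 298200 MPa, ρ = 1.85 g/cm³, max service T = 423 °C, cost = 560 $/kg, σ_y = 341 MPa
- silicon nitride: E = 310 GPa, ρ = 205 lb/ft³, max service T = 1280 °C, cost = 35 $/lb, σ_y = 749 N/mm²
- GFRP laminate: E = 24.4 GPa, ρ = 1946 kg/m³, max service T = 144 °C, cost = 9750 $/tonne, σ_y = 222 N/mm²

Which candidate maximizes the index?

silicon nitride

Screen on constraints: max service T ≥ 284 °C; cost ≤ 320 $/kg; σ_y ≥ 155 MPa. Survivors: maraging steel, silicon nitride.
After converting to SI:
  maraging steel: E = 194.7 GPa, ρ = 8090 kg/m³
  silicon nitride: E = 310.0 GPa, ρ = 3284 kg/m³
  silicon nitride: M = 2.06×10⁻³
  maraging steel: M = 0.716×10⁻³
The maximum is for silicon nitride.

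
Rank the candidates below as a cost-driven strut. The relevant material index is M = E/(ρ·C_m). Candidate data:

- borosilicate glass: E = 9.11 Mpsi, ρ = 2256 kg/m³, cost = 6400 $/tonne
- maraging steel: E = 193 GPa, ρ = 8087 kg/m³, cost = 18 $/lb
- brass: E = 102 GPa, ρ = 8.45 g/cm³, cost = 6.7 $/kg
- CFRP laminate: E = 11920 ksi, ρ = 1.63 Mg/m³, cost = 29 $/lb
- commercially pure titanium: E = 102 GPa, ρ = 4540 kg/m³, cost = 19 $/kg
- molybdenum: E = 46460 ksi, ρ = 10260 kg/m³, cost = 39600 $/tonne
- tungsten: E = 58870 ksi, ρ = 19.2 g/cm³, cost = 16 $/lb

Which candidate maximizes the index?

After converting to SI:
  borosilicate glass: E = 62.81 GPa, ρ = 2256 kg/m³, cost = 6.400 $/kg
  maraging steel: E = 193.0 GPa, ρ = 8087 kg/m³, cost = 39.68 $/kg
  brass: E = 102.0 GPa, ρ = 8450 kg/m³, cost = 6.700 $/kg
  CFRP laminate: E = 82.19 GPa, ρ = 1630 kg/m³, cost = 63.93 $/kg
  commercially pure titanium: E = 102.0 GPa, ρ = 4540 kg/m³, cost = 19.00 $/kg
  molybdenum: E = 320.3 GPa, ρ = 10260 kg/m³, cost = 39.60 $/kg
  tungsten: E = 405.9 GPa, ρ = 19200 kg/m³, cost = 35.27 $/kg
  borosilicate glass: M = 4.35 MN·m per $
  brass: M = 1.80 MN·m per $
  commercially pure titanium: M = 1.18 MN·m per $
  CFRP laminate: M = 0.789 MN·m per $
  molybdenum: M = 0.788 MN·m per $
  maraging steel: M = 0.601 MN·m per $
  tungsten: M = 0.599 MN·m per $
Borosilicate glass ranks first.

borosilicate glass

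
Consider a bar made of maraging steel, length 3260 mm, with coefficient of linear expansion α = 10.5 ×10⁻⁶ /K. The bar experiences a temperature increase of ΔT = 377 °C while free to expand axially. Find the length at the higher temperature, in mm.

ΔL = α·L₀·ΔT = 10.5×10⁻⁶ × 3260 mm × 377.0 K = 12.9 mm.
L = L₀ + ΔL = 3260 + 12.9 = 3272.9 mm.

3272.9 mm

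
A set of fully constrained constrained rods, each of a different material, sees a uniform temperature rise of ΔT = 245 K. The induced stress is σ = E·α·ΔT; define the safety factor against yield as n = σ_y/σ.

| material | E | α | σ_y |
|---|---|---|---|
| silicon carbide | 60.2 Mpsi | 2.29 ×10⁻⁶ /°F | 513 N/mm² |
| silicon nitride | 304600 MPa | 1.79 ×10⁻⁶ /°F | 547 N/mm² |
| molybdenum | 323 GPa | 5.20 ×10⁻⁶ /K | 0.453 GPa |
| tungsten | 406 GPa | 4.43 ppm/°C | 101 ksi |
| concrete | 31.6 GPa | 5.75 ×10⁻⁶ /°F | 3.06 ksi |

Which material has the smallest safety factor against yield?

Per material, after unit conversion:
  silicon carbide: E = 415.1, α = 4.12, σ_y = 513.0 → σ = 419 MPa, n = 1.22
  silicon nitride: E = 304.6, α = 3.22, σ_y = 547.0 → σ = 240 MPa, n = 2.27
  molybdenum: E = 323.0, α = 5.20, σ_y = 453.0 → σ = 412 MPa, n = 1.10
  tungsten: E = 406.0, α = 4.43, σ_y = 696.4 → σ = 441 MPa, n = 1.58
  concrete: E = 31.60, α = 10.3, σ_y = 21.10 → σ = 80.1 MPa, n = 0.263
The minimum is concrete at n = 0.263.

concrete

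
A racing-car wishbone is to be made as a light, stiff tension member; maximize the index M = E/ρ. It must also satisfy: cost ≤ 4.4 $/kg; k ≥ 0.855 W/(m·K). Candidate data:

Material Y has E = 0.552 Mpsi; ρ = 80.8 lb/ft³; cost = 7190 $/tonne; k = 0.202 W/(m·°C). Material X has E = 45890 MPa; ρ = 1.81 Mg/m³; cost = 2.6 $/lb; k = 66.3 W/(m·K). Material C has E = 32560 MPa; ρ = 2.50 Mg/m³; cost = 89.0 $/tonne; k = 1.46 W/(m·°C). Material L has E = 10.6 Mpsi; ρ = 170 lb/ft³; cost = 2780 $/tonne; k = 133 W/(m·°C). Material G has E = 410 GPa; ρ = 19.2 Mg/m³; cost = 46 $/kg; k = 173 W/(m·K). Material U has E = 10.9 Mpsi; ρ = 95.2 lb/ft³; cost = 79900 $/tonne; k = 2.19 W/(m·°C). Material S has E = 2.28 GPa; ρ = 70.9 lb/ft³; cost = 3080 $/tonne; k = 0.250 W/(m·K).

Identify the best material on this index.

Screen on constraints: cost ≤ 4.4 $/kg; k ≥ 0.855 W/(m·K). Survivors: material C, material L.
Normalizing units and computing the index:
  material C: E = 32.56 GPa, ρ = 2500 kg/m³
  material L: E = 73.08 GPa, ρ = 2723 kg/m³
  material L: M = 26.8 MN·m/kg
  material C: M = 13.0 MN·m/kg
The maximum is for material L.

material L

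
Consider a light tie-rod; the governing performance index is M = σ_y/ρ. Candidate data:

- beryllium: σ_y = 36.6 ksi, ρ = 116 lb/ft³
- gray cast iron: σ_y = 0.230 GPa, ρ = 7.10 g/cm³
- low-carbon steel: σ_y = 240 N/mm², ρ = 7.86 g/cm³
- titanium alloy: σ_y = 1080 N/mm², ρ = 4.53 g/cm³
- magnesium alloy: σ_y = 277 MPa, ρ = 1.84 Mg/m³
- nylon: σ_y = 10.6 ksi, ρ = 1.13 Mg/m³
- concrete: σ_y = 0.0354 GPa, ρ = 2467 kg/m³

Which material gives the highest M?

After converting to SI:
  beryllium: σ_y = 252.3 MPa, ρ = 1858 kg/m³
  gray cast iron: σ_y = 230.0 MPa, ρ = 7100 kg/m³
  low-carbon steel: σ_y = 240.0 MPa, ρ = 7860 kg/m³
  titanium alloy: σ_y = 1080 MPa, ρ = 4530 kg/m³
  magnesium alloy: σ_y = 277.0 MPa, ρ = 1840 kg/m³
  nylon: σ_y = 73.08 MPa, ρ = 1130 kg/m³
  concrete: σ_y = 35.40 MPa, ρ = 2467 kg/m³
  titanium alloy: M = 238 kN·m/kg
  magnesium alloy: M = 151 kN·m/kg
  beryllium: M = 136 kN·m/kg
  nylon: M = 64.7 kN·m/kg
  gray cast iron: M = 32.4 kN·m/kg
  low-carbon steel: M = 30.5 kN·m/kg
  concrete: M = 14.3 kN·m/kg
Titanium alloy has the largest M.

titanium alloy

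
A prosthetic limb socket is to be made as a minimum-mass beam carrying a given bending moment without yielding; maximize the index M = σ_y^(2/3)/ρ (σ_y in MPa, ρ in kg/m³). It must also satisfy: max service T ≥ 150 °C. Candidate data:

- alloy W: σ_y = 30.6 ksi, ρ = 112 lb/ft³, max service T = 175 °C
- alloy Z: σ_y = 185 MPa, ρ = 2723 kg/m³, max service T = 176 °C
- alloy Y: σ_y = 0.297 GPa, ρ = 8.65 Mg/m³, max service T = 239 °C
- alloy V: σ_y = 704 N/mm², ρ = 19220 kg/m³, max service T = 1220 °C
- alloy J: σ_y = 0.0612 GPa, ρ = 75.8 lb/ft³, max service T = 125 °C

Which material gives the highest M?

alloy W

Screen on constraints: max service T ≥ 150 °C. Survivors: alloy W, alloy Z, alloy Y, alloy V.
Convert each candidate to consistent units, then evaluate M:
  alloy W: σ_y = 211.0 MPa, ρ = 1794 kg/m³
  alloy Z: σ_y = 185.0 MPa, ρ = 2723 kg/m³
  alloy Y: σ_y = 297.0 MPa, ρ = 8650 kg/m³
  alloy V: σ_y = 704.0 MPa, ρ = 19220 kg/m³
  alloy W: M = 19.8×10⁻³
  alloy Z: M = 11.9×10⁻³
  alloy Y: M = 5.15×10⁻³
  alloy V: M = 4.12×10⁻³
Alloy W has the largest M.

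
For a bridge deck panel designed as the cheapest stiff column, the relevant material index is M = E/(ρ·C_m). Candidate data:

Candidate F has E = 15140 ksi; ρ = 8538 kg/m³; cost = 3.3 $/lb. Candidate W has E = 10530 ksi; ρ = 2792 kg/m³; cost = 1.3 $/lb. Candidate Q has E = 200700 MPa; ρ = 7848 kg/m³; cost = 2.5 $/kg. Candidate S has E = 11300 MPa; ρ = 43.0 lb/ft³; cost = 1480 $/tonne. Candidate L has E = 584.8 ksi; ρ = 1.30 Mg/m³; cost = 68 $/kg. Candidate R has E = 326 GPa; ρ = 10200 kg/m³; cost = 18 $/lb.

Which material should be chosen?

candidate S

In SI units:
  candidate F: E = 104.4 GPa, ρ = 8538 kg/m³, cost = 7.275 $/kg
  candidate W: E = 72.60 GPa, ρ = 2792 kg/m³, cost = 2.866 $/kg
  candidate Q: E = 200.7 GPa, ρ = 7848 kg/m³, cost = 2.500 $/kg
  candidate S: E = 11.30 GPa, ρ = 688.8 kg/m³, cost = 1.480 $/kg
  candidate L: E = 4.032 GPa, ρ = 1300 kg/m³, cost = 68.00 $/kg
  candidate R: E = 326.0 GPa, ρ = 10200 kg/m³, cost = 39.68 $/kg
  candidate S: M = 11.1 MN·m per $
  candidate Q: M = 10.2 MN·m per $
  candidate W: M = 9.07 MN·m per $
  candidate F: M = 1.68 MN·m per $
  candidate R: M = 0.805 MN·m per $
  candidate L: M = 0.0456 MN·m per $
Candidate S ranks first.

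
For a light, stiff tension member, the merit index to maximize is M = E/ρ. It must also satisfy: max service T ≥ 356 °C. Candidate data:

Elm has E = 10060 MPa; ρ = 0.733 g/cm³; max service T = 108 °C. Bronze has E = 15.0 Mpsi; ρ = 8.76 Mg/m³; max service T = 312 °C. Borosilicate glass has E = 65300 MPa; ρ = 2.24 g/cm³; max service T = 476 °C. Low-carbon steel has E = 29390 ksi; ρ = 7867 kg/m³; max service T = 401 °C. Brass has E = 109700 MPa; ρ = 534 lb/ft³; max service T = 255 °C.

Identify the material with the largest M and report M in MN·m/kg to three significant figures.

Screen on constraints: max service T ≥ 356 °C. Survivors: borosilicate glass, low-carbon steel.
Normalizing units and computing the index:
  borosilicate glass: E = 65.30 GPa, ρ = 2240 kg/m³
  low-carbon steel: E = 202.6 GPa, ρ = 7867 kg/m³
  borosilicate glass: M = 29.2 MN·m/kg
  low-carbon steel: M = 25.8 MN·m/kg
The maximum is for borosilicate glass.

borosilicate glass, M = 29.2 MN·m/kg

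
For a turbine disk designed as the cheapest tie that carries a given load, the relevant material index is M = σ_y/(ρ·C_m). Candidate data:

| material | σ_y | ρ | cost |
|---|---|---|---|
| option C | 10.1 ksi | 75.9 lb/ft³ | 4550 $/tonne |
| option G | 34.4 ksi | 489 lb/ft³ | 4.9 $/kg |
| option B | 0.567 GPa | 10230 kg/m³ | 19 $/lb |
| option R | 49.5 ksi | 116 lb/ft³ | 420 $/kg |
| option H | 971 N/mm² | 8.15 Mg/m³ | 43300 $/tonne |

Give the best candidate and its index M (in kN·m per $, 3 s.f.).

option C, M = 12.6 kN·m per $

After converting to SI:
  option C: σ_y = 69.64 MPa, ρ = 1216 kg/m³, cost = 4.550 $/kg
  option G: σ_y = 237.2 MPa, ρ = 7833 kg/m³, cost = 4.900 $/kg
  option B: σ_y = 567.0 MPa, ρ = 10230 kg/m³, cost = 41.89 $/kg
  option R: σ_y = 341.3 MPa, ρ = 1858 kg/m³, cost = 420.0 $/kg
  option H: σ_y = 971.0 MPa, ρ = 8150 kg/m³, cost = 43.30 $/kg
  option C: M = 12.6 kN·m per $
  option G: M = 6.18 kN·m per $
  option H: M = 2.75 kN·m per $
  option B: M = 1.32 kN·m per $
  option R: M = 0.437 kN·m per $
Highest index: option C.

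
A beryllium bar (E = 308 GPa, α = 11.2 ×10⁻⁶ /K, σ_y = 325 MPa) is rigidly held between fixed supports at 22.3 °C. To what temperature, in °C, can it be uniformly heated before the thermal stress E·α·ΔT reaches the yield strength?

117 °C

E·α·ΔT = 325.0 MPa ⇒ ΔT = 325.0 / (308.0×10³ × 11.2×10⁻⁶) = 94.21 K.
T = 22.3 + 94.21 = 116.5 °C.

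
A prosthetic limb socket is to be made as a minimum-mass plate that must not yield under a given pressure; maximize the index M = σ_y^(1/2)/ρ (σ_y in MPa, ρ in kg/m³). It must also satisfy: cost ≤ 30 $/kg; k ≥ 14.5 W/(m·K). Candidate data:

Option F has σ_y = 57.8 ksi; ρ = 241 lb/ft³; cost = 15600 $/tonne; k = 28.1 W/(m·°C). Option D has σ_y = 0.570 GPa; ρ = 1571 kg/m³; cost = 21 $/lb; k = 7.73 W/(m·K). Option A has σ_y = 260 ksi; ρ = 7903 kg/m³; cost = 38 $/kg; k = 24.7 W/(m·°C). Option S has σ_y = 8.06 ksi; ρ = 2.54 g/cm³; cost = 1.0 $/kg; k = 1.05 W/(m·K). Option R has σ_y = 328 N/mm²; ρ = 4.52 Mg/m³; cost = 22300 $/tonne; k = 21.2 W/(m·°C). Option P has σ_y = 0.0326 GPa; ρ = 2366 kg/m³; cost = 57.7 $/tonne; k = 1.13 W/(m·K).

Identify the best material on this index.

option F

Screen on constraints: cost ≤ 30 $/kg; k ≥ 14.5 W/(m·K). Survivors: option F, option R.
After converting to SI:
  option F: σ_y = 398.5 MPa, ρ = 3860 kg/m³
  option R: σ_y = 328.0 MPa, ρ = 4520 kg/m³
  option F: M = 5.17×10⁻³
  option R: M = 4.01×10⁻³
The maximum is for option F.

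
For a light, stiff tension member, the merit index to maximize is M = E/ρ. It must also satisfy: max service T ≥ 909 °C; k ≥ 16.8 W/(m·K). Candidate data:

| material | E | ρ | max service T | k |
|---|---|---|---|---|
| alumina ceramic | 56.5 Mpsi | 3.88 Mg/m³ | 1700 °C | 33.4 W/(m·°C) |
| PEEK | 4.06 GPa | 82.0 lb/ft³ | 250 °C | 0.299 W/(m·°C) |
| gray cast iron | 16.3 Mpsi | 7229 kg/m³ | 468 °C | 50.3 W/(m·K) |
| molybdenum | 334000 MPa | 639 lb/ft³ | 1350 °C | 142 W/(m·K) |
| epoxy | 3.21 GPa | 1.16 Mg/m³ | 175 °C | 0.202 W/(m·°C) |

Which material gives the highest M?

alumina ceramic

Screen on constraints: max service T ≥ 909 °C; k ≥ 16.8 W/(m·K). Survivors: alumina ceramic, molybdenum.
After converting to SI:
  alumina ceramic: E = 389.6 GPa, ρ = 3880 kg/m³
  molybdenum: E = 334.0 GPa, ρ = 10240 kg/m³
  alumina ceramic: M = 100 MN·m/kg
  molybdenum: M = 32.6 MN·m/kg
Highest index: alumina ceramic.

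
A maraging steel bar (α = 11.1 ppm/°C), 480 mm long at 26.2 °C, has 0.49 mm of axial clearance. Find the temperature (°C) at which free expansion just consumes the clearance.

α·L₀·ΔT = 0.49 mm ⇒ ΔT = 0.49 / (11.1×10⁻⁶ × 480.0) = 91.97 K.
T = 26.2 + 91.97 = 118.2 °C.

118 °C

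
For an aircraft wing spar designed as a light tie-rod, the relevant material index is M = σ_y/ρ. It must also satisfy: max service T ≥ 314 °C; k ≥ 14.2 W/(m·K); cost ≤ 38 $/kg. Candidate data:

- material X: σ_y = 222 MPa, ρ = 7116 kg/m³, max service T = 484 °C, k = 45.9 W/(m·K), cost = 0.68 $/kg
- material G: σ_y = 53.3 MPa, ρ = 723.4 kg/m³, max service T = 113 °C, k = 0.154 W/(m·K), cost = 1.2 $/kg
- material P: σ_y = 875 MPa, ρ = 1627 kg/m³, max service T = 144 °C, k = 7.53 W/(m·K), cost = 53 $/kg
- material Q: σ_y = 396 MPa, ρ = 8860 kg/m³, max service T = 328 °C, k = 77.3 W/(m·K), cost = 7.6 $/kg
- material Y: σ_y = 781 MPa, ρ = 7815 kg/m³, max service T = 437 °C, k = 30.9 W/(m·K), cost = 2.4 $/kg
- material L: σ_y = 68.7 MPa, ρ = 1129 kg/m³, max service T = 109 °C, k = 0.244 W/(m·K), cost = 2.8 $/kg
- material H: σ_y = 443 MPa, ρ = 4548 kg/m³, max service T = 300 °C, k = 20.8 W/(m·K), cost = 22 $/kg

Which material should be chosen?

Screen on constraints: max service T ≥ 314 °C; k ≥ 14.2 W/(m·K); cost ≤ 38 $/kg. Survivors: material X, material Q, material Y.
Evaluate M for each candidate:
  material Y: M = 99.9 kN·m/kg
  material Q: M = 44.7 kN·m/kg
  material X: M = 31.2 kN·m/kg
Material Y ranks first.

material Y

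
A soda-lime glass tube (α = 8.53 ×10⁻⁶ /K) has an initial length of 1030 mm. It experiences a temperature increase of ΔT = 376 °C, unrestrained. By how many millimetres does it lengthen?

3.30 mm

ΔL = α·L₀·ΔT = 8.53×10⁻⁶ × 1030 mm × 376.0 K = 3.30 mm.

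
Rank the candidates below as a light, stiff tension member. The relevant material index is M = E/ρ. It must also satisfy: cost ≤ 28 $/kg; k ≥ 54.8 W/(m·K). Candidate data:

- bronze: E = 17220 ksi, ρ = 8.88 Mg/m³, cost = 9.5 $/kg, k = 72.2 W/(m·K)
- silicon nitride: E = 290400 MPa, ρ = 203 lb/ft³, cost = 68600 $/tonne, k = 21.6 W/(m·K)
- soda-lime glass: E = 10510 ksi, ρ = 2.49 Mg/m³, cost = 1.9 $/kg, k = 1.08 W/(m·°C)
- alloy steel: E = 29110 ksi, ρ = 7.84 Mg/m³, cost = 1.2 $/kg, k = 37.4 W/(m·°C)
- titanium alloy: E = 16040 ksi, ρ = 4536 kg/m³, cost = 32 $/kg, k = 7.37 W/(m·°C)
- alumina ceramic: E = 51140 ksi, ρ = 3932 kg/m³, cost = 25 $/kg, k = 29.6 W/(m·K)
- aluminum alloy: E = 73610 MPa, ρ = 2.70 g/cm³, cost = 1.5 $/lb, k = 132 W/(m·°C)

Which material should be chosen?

Screen on constraints: cost ≤ 28 $/kg; k ≥ 54.8 W/(m·K). Survivors: bronze, aluminum alloy.
Normalizing units and computing the index:
  bronze: E = 118.7 GPa, ρ = 8880 kg/m³
  aluminum alloy: E = 73.61 GPa, ρ = 2700 kg/m³
  aluminum alloy: M = 27.3 MN·m/kg
  bronze: M = 13.4 MN·m/kg
Aluminum alloy has the largest M.

aluminum alloy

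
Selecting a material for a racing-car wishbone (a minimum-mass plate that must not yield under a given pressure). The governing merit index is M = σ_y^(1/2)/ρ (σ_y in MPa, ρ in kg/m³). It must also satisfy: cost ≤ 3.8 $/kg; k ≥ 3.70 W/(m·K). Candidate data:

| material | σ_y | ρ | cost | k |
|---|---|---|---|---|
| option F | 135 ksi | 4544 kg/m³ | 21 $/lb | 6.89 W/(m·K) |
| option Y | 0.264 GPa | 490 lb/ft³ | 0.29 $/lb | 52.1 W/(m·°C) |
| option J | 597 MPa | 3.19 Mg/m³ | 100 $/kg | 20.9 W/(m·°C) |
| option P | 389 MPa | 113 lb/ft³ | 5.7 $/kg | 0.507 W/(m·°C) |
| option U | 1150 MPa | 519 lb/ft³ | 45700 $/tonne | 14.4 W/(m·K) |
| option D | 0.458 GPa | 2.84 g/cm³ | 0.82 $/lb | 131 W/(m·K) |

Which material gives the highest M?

option D

Screen on constraints: cost ≤ 3.8 $/kg; k ≥ 3.70 W/(m·K). Survivors: option Y, option D.
After converting to SI:
  option Y: σ_y = 264.0 MPa, ρ = 7849 kg/m³
  option D: σ_y = 458.0 MPa, ρ = 2840 kg/m³
  option D: M = 7.54×10⁻³
  option Y: M = 2.07×10⁻³
The maximum is for option D.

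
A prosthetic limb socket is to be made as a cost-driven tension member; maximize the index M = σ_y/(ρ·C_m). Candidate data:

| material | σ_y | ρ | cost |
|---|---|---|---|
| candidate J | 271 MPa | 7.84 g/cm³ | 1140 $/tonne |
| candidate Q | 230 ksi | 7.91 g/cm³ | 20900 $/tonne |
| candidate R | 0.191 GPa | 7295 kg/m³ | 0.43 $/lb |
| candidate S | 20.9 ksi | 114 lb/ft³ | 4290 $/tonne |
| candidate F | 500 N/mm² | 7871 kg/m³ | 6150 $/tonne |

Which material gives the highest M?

candidate J

Putting every candidate on a common basis:
  candidate J: σ_y = 271.0 MPa, ρ = 7840 kg/m³, cost = 1.140 $/kg
  candidate Q: σ_y = 1586 MPa, ρ = 7910 kg/m³, cost = 20.90 $/kg
  candidate R: σ_y = 191.0 MPa, ρ = 7295 kg/m³, cost = 0.9480 $/kg
  candidate S: σ_y = 144.1 MPa, ρ = 1826 kg/m³, cost = 4.290 $/kg
  candidate F: σ_y = 500.0 MPa, ρ = 7871 kg/m³, cost = 6.150 $/kg
  candidate J: M = 30.3 kN·m per $
  candidate R: M = 27.6 kN·m per $
  candidate S: M = 18.4 kN·m per $
  candidate F: M = 10.3 kN·m per $
  candidate Q: M = 9.59 kN·m per $
Candidate J ranks first.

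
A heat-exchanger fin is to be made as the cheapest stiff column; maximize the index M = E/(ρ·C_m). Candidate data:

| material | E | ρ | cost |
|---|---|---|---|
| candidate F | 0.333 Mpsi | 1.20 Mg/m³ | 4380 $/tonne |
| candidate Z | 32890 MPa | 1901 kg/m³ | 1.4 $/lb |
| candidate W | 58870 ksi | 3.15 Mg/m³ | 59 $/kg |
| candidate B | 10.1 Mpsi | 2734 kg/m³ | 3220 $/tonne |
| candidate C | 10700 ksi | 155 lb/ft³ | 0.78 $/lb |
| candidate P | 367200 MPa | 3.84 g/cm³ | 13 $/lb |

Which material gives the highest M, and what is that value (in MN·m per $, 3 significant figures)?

candidate C, M = 17.3 MN·m per $

Convert each candidate to consistent units, then evaluate M:
  candidate F: E = 2.296 GPa, ρ = 1200 kg/m³, cost = 4.380 $/kg
  candidate Z: E = 32.89 GPa, ρ = 1901 kg/m³, cost = 3.086 $/kg
  candidate W: E = 405.9 GPa, ρ = 3150 kg/m³, cost = 59.00 $/kg
  candidate B: E = 69.64 GPa, ρ = 2734 kg/m³, cost = 3.220 $/kg
  candidate C: E = 73.77 GPa, ρ = 2483 kg/m³, cost = 1.720 $/kg
  candidate P: E = 367.2 GPa, ρ = 3840 kg/m³, cost = 28.66 $/kg
  candidate C: M = 17.3 MN·m per $
  candidate B: M = 7.91 MN·m per $
  candidate Z: M = 5.61 MN·m per $
  candidate P: M = 3.34 MN·m per $
  candidate W: M = 2.18 MN·m per $
  candidate F: M = 0.437 MN·m per $
Candidate C has the largest M.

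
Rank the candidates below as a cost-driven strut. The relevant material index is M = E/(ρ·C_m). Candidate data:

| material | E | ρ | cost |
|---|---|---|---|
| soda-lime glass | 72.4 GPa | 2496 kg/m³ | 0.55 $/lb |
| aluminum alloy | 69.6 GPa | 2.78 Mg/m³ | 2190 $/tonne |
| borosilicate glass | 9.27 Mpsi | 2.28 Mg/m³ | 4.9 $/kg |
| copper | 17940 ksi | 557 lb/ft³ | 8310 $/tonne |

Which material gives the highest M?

soda-lime glass

After converting to SI:
  soda-lime glass: E = 72.40 GPa, ρ = 2496 kg/m³, cost = 1.213 $/kg
  aluminum alloy: E = 69.60 GPa, ρ = 2780 kg/m³, cost = 2.190 $/kg
  borosilicate glass: E = 63.91 GPa, ρ = 2280 kg/m³, cost = 4.900 $/kg
  copper: E = 123.7 GPa, ρ = 8922 kg/m³, cost = 8.310 $/kg
  soda-lime glass: M = 23.9 MN·m per $
  aluminum alloy: M = 11.4 MN·m per $
  borosilicate glass: M = 5.72 MN·m per $
  copper: M = 1.67 MN·m per $
Soda-lime glass has the largest M.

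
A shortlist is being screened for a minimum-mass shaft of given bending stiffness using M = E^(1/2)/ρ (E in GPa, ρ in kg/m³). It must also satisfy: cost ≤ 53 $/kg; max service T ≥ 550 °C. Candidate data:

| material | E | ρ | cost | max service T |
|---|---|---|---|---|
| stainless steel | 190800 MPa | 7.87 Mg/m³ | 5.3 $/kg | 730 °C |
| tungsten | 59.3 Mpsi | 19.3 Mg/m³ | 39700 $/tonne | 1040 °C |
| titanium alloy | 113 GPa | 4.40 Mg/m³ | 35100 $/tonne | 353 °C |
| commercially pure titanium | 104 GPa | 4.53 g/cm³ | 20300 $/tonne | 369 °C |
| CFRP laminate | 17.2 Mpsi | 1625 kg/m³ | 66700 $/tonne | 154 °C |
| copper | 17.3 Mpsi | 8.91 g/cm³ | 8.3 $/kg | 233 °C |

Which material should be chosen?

stainless steel

Screen on constraints: cost ≤ 53 $/kg; max service T ≥ 550 °C. Survivors: stainless steel, tungsten.
Putting every candidate on a common basis:
  stainless steel: E = 190.8 GPa, ρ = 7870 kg/m³
  tungsten: E = 408.9 GPa, ρ = 19300 kg/m³
  stainless steel: M = 1.76×10⁻³
  tungsten: M = 1.05×10⁻³
Stainless steel ranks first.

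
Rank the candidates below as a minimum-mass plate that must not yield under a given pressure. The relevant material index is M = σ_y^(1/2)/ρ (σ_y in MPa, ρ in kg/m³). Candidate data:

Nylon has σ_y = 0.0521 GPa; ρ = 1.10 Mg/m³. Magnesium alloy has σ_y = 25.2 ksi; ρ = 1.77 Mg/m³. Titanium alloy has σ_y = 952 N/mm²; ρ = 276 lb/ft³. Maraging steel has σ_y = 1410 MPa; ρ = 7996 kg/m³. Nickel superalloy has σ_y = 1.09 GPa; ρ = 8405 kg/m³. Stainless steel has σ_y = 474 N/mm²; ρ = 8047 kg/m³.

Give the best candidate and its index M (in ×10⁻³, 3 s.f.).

magnesium alloy, M = 7.45×10⁻³

Putting every candidate on a common basis:
  nylon: σ_y = 52.10 MPa, ρ = 1100 kg/m³
  magnesium alloy: σ_y = 173.7 MPa, ρ = 1770 kg/m³
  titanium alloy: σ_y = 952.0 MPa, ρ = 4421 kg/m³
  maraging steel: σ_y = 1410 MPa, ρ = 7996 kg/m³
  nickel superalloy: σ_y = 1090 MPa, ρ = 8405 kg/m³
  stainless steel: σ_y = 474.0 MPa, ρ = 8047 kg/m³
  magnesium alloy: M = 7.45×10⁻³
  titanium alloy: M = 6.98×10⁻³
  nylon: M = 6.56×10⁻³
  maraging steel: M = 4.70×10⁻³
  nickel superalloy: M = 3.93×10⁻³
  stainless steel: M = 2.71×10⁻³
Magnesium alloy ranks first.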